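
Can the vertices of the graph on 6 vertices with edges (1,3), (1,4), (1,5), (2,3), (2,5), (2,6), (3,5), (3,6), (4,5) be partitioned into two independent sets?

Step 1: Attempt 2-coloring using BFS:
  Start at vertex 1, assign color 0
  Color vertex 3 with color 1 (neighbor of 1)
  Color vertex 4 with color 1 (neighbor of 1)
  Color vertex 5 with color 1 (neighbor of 1)
  Color vertex 2 with color 0 (neighbor of 3)

Step 2: Conflict found! Vertices 3 and 5 are adjacent but have the same color.
This means the graph contains an odd cycle.

The graph is NOT bipartite.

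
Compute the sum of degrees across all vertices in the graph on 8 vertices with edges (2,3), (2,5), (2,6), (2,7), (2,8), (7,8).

Step 1: Count edges incident to each vertex:
  deg(1) = 0 (neighbors: none)
  deg(2) = 5 (neighbors: 3, 5, 6, 7, 8)
  deg(3) = 1 (neighbors: 2)
  deg(4) = 0 (neighbors: none)
  deg(5) = 1 (neighbors: 2)
  deg(6) = 1 (neighbors: 2)
  deg(7) = 2 (neighbors: 2, 8)
  deg(8) = 2 (neighbors: 2, 7)

Step 2: Sum all degrees:
  0 + 5 + 1 + 0 + 1 + 1 + 2 + 2 = 12

Verification: sum of degrees = 2 * |E| = 2 * 6 = 12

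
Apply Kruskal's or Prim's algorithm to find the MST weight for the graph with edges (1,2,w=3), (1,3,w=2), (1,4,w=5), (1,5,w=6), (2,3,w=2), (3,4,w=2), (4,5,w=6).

Apply Kruskal's algorithm (sort edges by weight, add if no cycle):

Sorted edges by weight:
  (1,3) w=2
  (2,3) w=2
  (3,4) w=2
  (1,2) w=3
  (1,4) w=5
  (1,5) w=6
  (4,5) w=6

Add edge (1,3) w=2 -- no cycle. Running total: 2
Add edge (2,3) w=2 -- no cycle. Running total: 4
Add edge (3,4) w=2 -- no cycle. Running total: 6
Skip edge (1,2) w=3 -- would create cycle
Skip edge (1,4) w=5 -- would create cycle
Add edge (1,5) w=6 -- no cycle. Running total: 12

MST edges: (1,3,w=2), (2,3,w=2), (3,4,w=2), (1,5,w=6)
Total MST weight: 2 + 2 + 2 + 6 = 12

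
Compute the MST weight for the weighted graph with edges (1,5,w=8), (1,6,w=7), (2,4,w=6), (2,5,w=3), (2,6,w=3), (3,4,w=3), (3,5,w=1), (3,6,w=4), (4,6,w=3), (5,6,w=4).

Apply Kruskal's algorithm (sort edges by weight, add if no cycle):

Sorted edges by weight:
  (3,5) w=1
  (2,5) w=3
  (2,6) w=3
  (3,4) w=3
  (4,6) w=3
  (3,6) w=4
  (5,6) w=4
  (2,4) w=6
  (1,6) w=7
  (1,5) w=8

Add edge (3,5) w=1 -- no cycle. Running total: 1
Add edge (2,5) w=3 -- no cycle. Running total: 4
Add edge (2,6) w=3 -- no cycle. Running total: 7
Add edge (3,4) w=3 -- no cycle. Running total: 10
Skip edge (4,6) w=3 -- would create cycle
Skip edge (3,6) w=4 -- would create cycle
Skip edge (5,6) w=4 -- would create cycle
Skip edge (2,4) w=6 -- would create cycle
Add edge (1,6) w=7 -- no cycle. Running total: 17

MST edges: (3,5,w=1), (2,5,w=3), (2,6,w=3), (3,4,w=3), (1,6,w=7)
Total MST weight: 1 + 3 + 3 + 3 + 7 = 17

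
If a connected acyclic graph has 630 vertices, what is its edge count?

A tree on n vertices always has exactly n - 1 edges.
For n = 630: edges = 630 - 1 = 629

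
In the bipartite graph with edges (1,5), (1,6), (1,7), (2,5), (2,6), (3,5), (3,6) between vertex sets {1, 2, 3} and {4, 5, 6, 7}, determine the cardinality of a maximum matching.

Step 1: List the neighbors of each left vertex:
  1: 5, 6, 7
  2: 5, 6
  3: 5, 6

Step 2: Greedily match left vertices, then look for augmenting paths:
  Match 1 -- 7
  Match 2 -- 6
  Match 3 -- 5
  No augmenting path remains.

Step 3: Verify this is maximum:
  Matching size 3 = min(|L|, |R|) = min(3, 4), which is an upper bound, so this matching is maximum.

Maximum matching: {(1,7), (2,6), (3,5)}
Size: 3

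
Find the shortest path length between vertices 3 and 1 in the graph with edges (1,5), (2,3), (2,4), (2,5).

Step 1: Build adjacency list:
  1: 5
  2: 3, 4, 5
  3: 2
  4: 2
  5: 1, 2

Step 2: BFS from vertex 3 to find shortest path to 1:
  vertex 2 reached at distance 1
  vertex 4 reached at distance 2
  vertex 5 reached at distance 2
  vertex 1 reached at distance 3

Step 3: Shortest path: 3 -> 2 -> 5 -> 1
Path length: 3 edges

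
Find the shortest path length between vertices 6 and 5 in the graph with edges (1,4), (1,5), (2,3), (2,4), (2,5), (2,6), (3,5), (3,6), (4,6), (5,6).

Step 1: Build adjacency list:
  1: 4, 5
  2: 3, 4, 5, 6
  3: 2, 5, 6
  4: 1, 2, 6
  5: 1, 2, 3, 6
  6: 2, 3, 4, 5

Step 2: BFS from vertex 6 to find shortest path to 5:
  vertex 2 reached at distance 1
  vertex 3 reached at distance 1
  vertex 4 reached at distance 1
  vertex 5 reached at distance 1

Step 3: Shortest path: 6 -> 5
Path length: 1 edge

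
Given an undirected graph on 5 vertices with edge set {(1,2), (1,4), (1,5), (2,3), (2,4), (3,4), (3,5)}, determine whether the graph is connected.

Step 1: Build adjacency list from edges:
  1: 2, 4, 5
  2: 1, 3, 4
  3: 2, 4, 5
  4: 1, 2, 3
  5: 1, 3

Step 2: Run BFS/DFS from vertex 1:
  Visited: {1, 2, 4, 5, 3}
  Reached 5 of 5 vertices

Step 3: All 5 vertices reached from vertex 1, so the graph is connected.
Answer: Yes, the graph is connected.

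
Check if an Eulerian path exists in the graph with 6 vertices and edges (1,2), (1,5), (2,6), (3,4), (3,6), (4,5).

Step 1: Find the degree of each vertex:
  deg(1) = 2
  deg(2) = 2
  deg(3) = 2
  deg(4) = 2
  deg(5) = 2
  deg(6) = 2

Step 2: Count vertices with odd degree:
  All vertices have even degree (0 odd-degree vertices)

Step 3: Apply Euler's theorem:
  - Eulerian circuit exists iff graph is connected and all vertices have even degree
  - Eulerian path exists iff graph is connected and has 0 or 2 odd-degree vertices

Graph is connected with 0 odd-degree vertices.
Both Eulerian circuit and Eulerian path exist.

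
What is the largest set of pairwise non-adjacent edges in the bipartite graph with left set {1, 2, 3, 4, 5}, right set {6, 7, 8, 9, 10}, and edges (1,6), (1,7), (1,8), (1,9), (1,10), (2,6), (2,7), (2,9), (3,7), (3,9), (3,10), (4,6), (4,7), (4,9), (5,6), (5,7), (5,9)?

Step 1: List the neighbors of each left vertex:
  1: 6, 7, 8, 9, 10
  2: 6, 7, 9
  3: 7, 9, 10
  4: 6, 7, 9
  5: 6, 7, 9

Step 2: Greedily match left vertices, then look for augmenting paths:
  Match 1 -- 8
  Match 2 -- 7
  Match 3 -- 10
  Match 4 -- 6
  Match 5 -- 9
  No augmenting path remains.

Step 3: Verify this is maximum:
  Matching size 5 = min(|L|, |R|) = min(5, 5), which is an upper bound, so this matching is maximum.

Maximum matching: {(1,8), (2,7), (3,10), (4,6), (5,9)}
Size: 5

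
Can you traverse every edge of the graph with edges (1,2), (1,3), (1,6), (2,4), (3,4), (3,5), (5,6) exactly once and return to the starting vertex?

Step 1: Find the degree of each vertex:
  deg(1) = 3
  deg(2) = 2
  deg(3) = 3
  deg(4) = 2
  deg(5) = 2
  deg(6) = 2

Step 2: Count vertices with odd degree:
  Odd-degree vertices: 1, 3 (2 total)

Step 3: Apply Euler's theorem:
  - Eulerian circuit exists iff graph is connected and all vertices have even degree
  - Eulerian path exists iff graph is connected and has 0 or 2 odd-degree vertices

Graph is connected with exactly 2 odd-degree vertices (1, 3).
Eulerian path exists (starting and ending at the odd-degree vertices), but no Eulerian circuit.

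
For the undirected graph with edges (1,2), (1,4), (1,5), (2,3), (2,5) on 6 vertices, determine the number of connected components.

Step 1: Build adjacency list from edges:
  1: 2, 4, 5
  2: 1, 3, 5
  3: 2
  4: 1
  5: 1, 2
  6: (none)

Step 2: Run BFS/DFS from vertex 1:
  Visited: {1, 2, 4, 5, 3}
  Reached 5 of 6 vertices

Step 3: Only 5 of 6 vertices reached. Graph is disconnected.
Connected components: {1, 2, 3, 4, 5}, {6}
Number of connected components: 2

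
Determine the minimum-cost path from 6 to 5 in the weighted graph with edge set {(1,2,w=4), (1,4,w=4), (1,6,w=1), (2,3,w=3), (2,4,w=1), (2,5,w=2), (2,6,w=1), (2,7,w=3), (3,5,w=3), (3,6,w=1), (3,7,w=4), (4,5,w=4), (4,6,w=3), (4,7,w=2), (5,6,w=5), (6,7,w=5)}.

Step 1: Build adjacency list with weights:
  1: 2(w=4), 4(w=4), 6(w=1)
  2: 1(w=4), 3(w=3), 4(w=1), 5(w=2), 6(w=1), 7(w=3)
  3: 2(w=3), 5(w=3), 6(w=1), 7(w=4)
  4: 1(w=4), 2(w=1), 5(w=4), 6(w=3), 7(w=2)
  5: 2(w=2), 3(w=3), 4(w=4), 6(w=5)
  6: 1(w=1), 2(w=1), 3(w=1), 4(w=3), 5(w=5), 7(w=5)
  7: 2(w=3), 3(w=4), 4(w=2), 6(w=5)

Step 2: Apply Dijkstra's algorithm from vertex 6:
  Visit vertex 6 (distance=0)
    Update dist[1] = 1
    Update dist[2] = 1
    Update dist[3] = 1
    Update dist[4] = 3
    Update dist[5] = 5
    Update dist[7] = 5
  Visit vertex 1 (distance=1)
  Visit vertex 2 (distance=1)
    Update dist[4] = 2
    Update dist[5] = 3
    Update dist[7] = 4
  Visit vertex 3 (distance=1)
  Visit vertex 4 (distance=2)
  Visit vertex 5 (distance=3)

Step 3: Shortest path: 6 -> 2 -> 5
Total weight: 1 + 2 = 3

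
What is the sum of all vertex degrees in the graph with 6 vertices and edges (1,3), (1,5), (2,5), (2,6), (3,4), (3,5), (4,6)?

Step 1: Count edges incident to each vertex:
  deg(1) = 2 (neighbors: 3, 5)
  deg(2) = 2 (neighbors: 5, 6)
  deg(3) = 3 (neighbors: 1, 4, 5)
  deg(4) = 2 (neighbors: 3, 6)
  deg(5) = 3 (neighbors: 1, 2, 3)
  deg(6) = 2 (neighbors: 2, 4)

Step 2: Sum all degrees:
  2 + 2 + 3 + 2 + 3 + 2 = 14

Verification: sum of degrees = 2 * |E| = 2 * 7 = 14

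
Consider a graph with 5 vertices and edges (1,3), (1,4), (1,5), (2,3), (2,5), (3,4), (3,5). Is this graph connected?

Step 1: Build adjacency list from edges:
  1: 3, 4, 5
  2: 3, 5
  3: 1, 2, 4, 5
  4: 1, 3
  5: 1, 2, 3

Step 2: Run BFS/DFS from vertex 1:
  Visited: {1, 3, 4, 5, 2}
  Reached 5 of 5 vertices

Step 3: All 5 vertices reached from vertex 1, so the graph is connected.
Answer: Yes, the graph is connected.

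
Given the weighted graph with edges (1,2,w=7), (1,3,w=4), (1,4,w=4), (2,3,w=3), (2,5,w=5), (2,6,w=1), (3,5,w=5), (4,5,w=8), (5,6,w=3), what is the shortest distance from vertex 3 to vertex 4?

Step 1: Build adjacency list with weights:
  1: 2(w=7), 3(w=4), 4(w=4)
  2: 1(w=7), 3(w=3), 5(w=5), 6(w=1)
  3: 1(w=4), 2(w=3), 5(w=5)
  4: 1(w=4), 5(w=8)
  5: 2(w=5), 3(w=5), 4(w=8), 6(w=3)
  6: 2(w=1), 5(w=3)

Step 2: Apply Dijkstra's algorithm from vertex 3:
  Visit vertex 3 (distance=0)
    Update dist[1] = 4
    Update dist[2] = 3
    Update dist[5] = 5
  Visit vertex 2 (distance=3)
    Update dist[6] = 4
  Visit vertex 1 (distance=4)
    Update dist[4] = 8
  Visit vertex 6 (distance=4)
  Visit vertex 5 (distance=5)
  Visit vertex 4 (distance=8)

Step 3: Shortest path: 3 -> 1 -> 4
Total weight: 4 + 4 = 8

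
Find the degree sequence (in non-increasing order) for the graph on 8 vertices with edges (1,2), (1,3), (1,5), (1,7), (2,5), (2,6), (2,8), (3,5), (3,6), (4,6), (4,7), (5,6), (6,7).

Step 1: Count edges incident to each vertex:
  deg(1) = 4 (neighbors: 2, 3, 5, 7)
  deg(2) = 4 (neighbors: 1, 5, 6, 8)
  deg(3) = 3 (neighbors: 1, 5, 6)
  deg(4) = 2 (neighbors: 6, 7)
  deg(5) = 4 (neighbors: 1, 2, 3, 6)
  deg(6) = 5 (neighbors: 2, 3, 4, 5, 7)
  deg(7) = 3 (neighbors: 1, 4, 6)
  deg(8) = 1 (neighbors: 2)

Step 2: Sort degrees in non-increasing order:
  Degrees: [4, 4, 3, 2, 4, 5, 3, 1] -> sorted: [5, 4, 4, 4, 3, 3, 2, 1]

Degree sequence: [5, 4, 4, 4, 3, 3, 2, 1]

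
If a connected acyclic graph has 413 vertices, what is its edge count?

A tree on n vertices always has exactly n - 1 edges.
For n = 413: edges = 413 - 1 = 412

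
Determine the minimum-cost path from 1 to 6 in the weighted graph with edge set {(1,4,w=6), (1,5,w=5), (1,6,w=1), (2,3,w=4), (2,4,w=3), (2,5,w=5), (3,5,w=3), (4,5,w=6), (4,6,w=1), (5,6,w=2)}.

Step 1: Build adjacency list with weights:
  1: 4(w=6), 5(w=5), 6(w=1)
  2: 3(w=4), 4(w=3), 5(w=5)
  3: 2(w=4), 5(w=3)
  4: 1(w=6), 2(w=3), 5(w=6), 6(w=1)
  5: 1(w=5), 2(w=5), 3(w=3), 4(w=6), 6(w=2)
  6: 1(w=1), 4(w=1), 5(w=2)

Step 2: Apply Dijkstra's algorithm from vertex 1:
  Visit vertex 1 (distance=0)
    Update dist[4] = 6
    Update dist[5] = 5
    Update dist[6] = 1
  Visit vertex 6 (distance=1)
    Update dist[4] = 2
    Update dist[5] = 3

Step 3: Shortest path: 1 -> 6
Total weight: 1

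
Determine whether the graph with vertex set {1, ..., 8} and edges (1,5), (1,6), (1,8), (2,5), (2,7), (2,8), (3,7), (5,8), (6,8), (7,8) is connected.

Step 1: Build adjacency list from edges:
  1: 5, 6, 8
  2: 5, 7, 8
  3: 7
  4: (none)
  5: 1, 2, 8
  6: 1, 8
  7: 2, 3, 8
  8: 1, 2, 5, 6, 7

Step 2: Run BFS/DFS from vertex 1:
  Visited: {1, 5, 6, 8, 2, 7, 3}
  Reached 7 of 8 vertices

Step 3: Only 7 of 8 vertices reached. Graph is disconnected.
Connected components: {1, 2, 3, 5, 6, 7, 8}, {4}
Answer: No, the graph is not connected (2 components).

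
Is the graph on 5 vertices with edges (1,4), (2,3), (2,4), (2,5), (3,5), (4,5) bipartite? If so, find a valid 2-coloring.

Step 1: Attempt 2-coloring using BFS:
  Start at vertex 1, assign color 0
  Color vertex 4 with color 1 (neighbor of 1)
  Color vertex 2 with color 0 (neighbor of 4)
  Color vertex 5 with color 0 (neighbor of 4)
  Color vertex 3 with color 1 (neighbor of 2)

Step 2: Conflict found! Vertices 2 and 5 are adjacent but have the same color.
This means the graph contains an odd cycle.

The graph is NOT bipartite.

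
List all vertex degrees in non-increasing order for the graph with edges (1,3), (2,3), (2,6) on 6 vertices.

Step 1: Count edges incident to each vertex:
  deg(1) = 1 (neighbors: 3)
  deg(2) = 2 (neighbors: 3, 6)
  deg(3) = 2 (neighbors: 1, 2)
  deg(4) = 0 (neighbors: none)
  deg(5) = 0 (neighbors: none)
  deg(6) = 1 (neighbors: 2)

Step 2: Sort degrees in non-increasing order:
  Degrees: [1, 2, 2, 0, 0, 1] -> sorted: [2, 2, 1, 1, 0, 0]

Degree sequence: [2, 2, 1, 1, 0, 0]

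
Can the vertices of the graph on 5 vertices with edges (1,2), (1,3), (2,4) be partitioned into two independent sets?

Step 1: Attempt 2-coloring using BFS:
  Start at vertex 1, assign color 0
  Color vertex 2 with color 1 (neighbor of 1)
  Color vertex 3 with color 1 (neighbor of 1)
  Color vertex 4 with color 0 (neighbor of 2)
  Start new component at vertex 5, assign color 0

Step 2: 2-coloring succeeded. No conflicts found.
  Set A (color 0): {1, 4, 5}
  Set B (color 1): {2, 3}

The graph is bipartite with partition {1, 4, 5}, {2, 3}.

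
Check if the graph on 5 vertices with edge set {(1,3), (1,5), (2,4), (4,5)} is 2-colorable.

Step 1: Attempt 2-coloring using BFS:
  Start at vertex 1, assign color 0
  Color vertex 3 with color 1 (neighbor of 1)
  Color vertex 5 with color 1 (neighbor of 1)
  Color vertex 4 with color 0 (neighbor of 5)
  Color vertex 2 with color 1 (neighbor of 4)

Step 2: 2-coloring succeeded. No conflicts found.
  Set A (color 0): {1, 4}
  Set B (color 1): {2, 3, 5}

The graph is bipartite with partition {1, 4}, {2, 3, 5}.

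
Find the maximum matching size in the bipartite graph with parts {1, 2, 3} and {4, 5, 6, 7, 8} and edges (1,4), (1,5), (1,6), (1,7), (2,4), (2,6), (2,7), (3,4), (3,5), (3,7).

Step 1: List the neighbors of each left vertex:
  1: 4, 5, 6, 7
  2: 4, 6, 7
  3: 4, 5, 7

Step 2: Greedily match left vertices, then look for augmenting paths:
  Match 1 -- 4
  Match 2 -- 6
  Match 3 -- 5
  No augmenting path remains.

Step 3: Verify this is maximum:
  Matching size 3 = min(|L|, |R|) = min(3, 5), which is an upper bound, so this matching is maximum.

Maximum matching: {(1,4), (2,6), (3,5)}
Size: 3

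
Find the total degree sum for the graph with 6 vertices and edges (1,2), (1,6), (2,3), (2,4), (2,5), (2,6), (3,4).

Step 1: Count edges incident to each vertex:
  deg(1) = 2 (neighbors: 2, 6)
  deg(2) = 5 (neighbors: 1, 3, 4, 5, 6)
  deg(3) = 2 (neighbors: 2, 4)
  deg(4) = 2 (neighbors: 2, 3)
  deg(5) = 1 (neighbors: 2)
  deg(6) = 2 (neighbors: 1, 2)

Step 2: Sum all degrees:
  2 + 5 + 2 + 2 + 1 + 2 = 14

Verification: sum of degrees = 2 * |E| = 2 * 7 = 14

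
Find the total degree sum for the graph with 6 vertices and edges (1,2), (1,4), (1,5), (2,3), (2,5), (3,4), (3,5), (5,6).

Step 1: Count edges incident to each vertex:
  deg(1) = 3 (neighbors: 2, 4, 5)
  deg(2) = 3 (neighbors: 1, 3, 5)
  deg(3) = 3 (neighbors: 2, 4, 5)
  deg(4) = 2 (neighbors: 1, 3)
  deg(5) = 4 (neighbors: 1, 2, 3, 6)
  deg(6) = 1 (neighbors: 5)

Step 2: Sum all degrees:
  3 + 3 + 3 + 2 + 4 + 1 = 16

Verification: sum of degrees = 2 * |E| = 2 * 8 = 16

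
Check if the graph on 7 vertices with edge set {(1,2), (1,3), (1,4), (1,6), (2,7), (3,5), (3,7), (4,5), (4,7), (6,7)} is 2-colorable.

Step 1: Attempt 2-coloring using BFS:
  Start at vertex 1, assign color 0
  Color vertex 2 with color 1 (neighbor of 1)
  Color vertex 3 with color 1 (neighbor of 1)
  Color vertex 4 with color 1 (neighbor of 1)
  Color vertex 6 with color 1 (neighbor of 1)
  Color vertex 7 with color 0 (neighbor of 2)
  Color vertex 5 with color 0 (neighbor of 3)

Step 2: 2-coloring succeeded. No conflicts found.
  Set A (color 0): {1, 5, 7}
  Set B (color 1): {2, 3, 4, 6}

The graph is bipartite with partition {1, 5, 7}, {2, 3, 4, 6}.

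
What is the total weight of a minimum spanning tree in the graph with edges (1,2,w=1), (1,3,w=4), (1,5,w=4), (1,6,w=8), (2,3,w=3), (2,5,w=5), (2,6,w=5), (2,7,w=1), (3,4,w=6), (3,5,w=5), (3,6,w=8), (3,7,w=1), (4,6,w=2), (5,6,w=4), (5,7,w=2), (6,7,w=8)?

Apply Kruskal's algorithm (sort edges by weight, add if no cycle):

Sorted edges by weight:
  (1,2) w=1
  (2,7) w=1
  (3,7) w=1
  (4,6) w=2
  (5,7) w=2
  (2,3) w=3
  (1,3) w=4
  (1,5) w=4
  (5,6) w=4
  (2,5) w=5
  (2,6) w=5
  (3,5) w=5
  (3,4) w=6
  (1,6) w=8
  (3,6) w=8
  (6,7) w=8

Add edge (1,2) w=1 -- no cycle. Running total: 1
Add edge (2,7) w=1 -- no cycle. Running total: 2
Add edge (3,7) w=1 -- no cycle. Running total: 3
Add edge (4,6) w=2 -- no cycle. Running total: 5
Add edge (5,7) w=2 -- no cycle. Running total: 7
Skip edge (2,3) w=3 -- would create cycle
Skip edge (1,3) w=4 -- would create cycle
Skip edge (1,5) w=4 -- would create cycle
Add edge (5,6) w=4 -- no cycle. Running total: 11

MST edges: (1,2,w=1), (2,7,w=1), (3,7,w=1), (4,6,w=2), (5,7,w=2), (5,6,w=4)
Total MST weight: 1 + 1 + 1 + 2 + 2 + 4 = 11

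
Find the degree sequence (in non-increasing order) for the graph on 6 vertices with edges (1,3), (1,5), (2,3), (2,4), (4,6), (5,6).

Step 1: Count edges incident to each vertex:
  deg(1) = 2 (neighbors: 3, 5)
  deg(2) = 2 (neighbors: 3, 4)
  deg(3) = 2 (neighbors: 1, 2)
  deg(4) = 2 (neighbors: 2, 6)
  deg(5) = 2 (neighbors: 1, 6)
  deg(6) = 2 (neighbors: 4, 5)

Step 2: Sort degrees in non-increasing order:
  Degrees: [2, 2, 2, 2, 2, 2] -> sorted: [2, 2, 2, 2, 2, 2]

Degree sequence: [2, 2, 2, 2, 2, 2]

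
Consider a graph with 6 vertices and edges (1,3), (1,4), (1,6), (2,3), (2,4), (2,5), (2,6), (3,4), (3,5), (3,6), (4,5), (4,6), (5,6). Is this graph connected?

Step 1: Build adjacency list from edges:
  1: 3, 4, 6
  2: 3, 4, 5, 6
  3: 1, 2, 4, 5, 6
  4: 1, 2, 3, 5, 6
  5: 2, 3, 4, 6
  6: 1, 2, 3, 4, 5

Step 2: Run BFS/DFS from vertex 1:
  Visited: {1, 3, 4, 6, 2, 5}
  Reached 6 of 6 vertices

Step 3: All 6 vertices reached from vertex 1, so the graph is connected.
Answer: Yes, the graph is connected.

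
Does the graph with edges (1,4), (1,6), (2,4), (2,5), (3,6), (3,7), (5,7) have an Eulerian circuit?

Step 1: Find the degree of each vertex:
  deg(1) = 2
  deg(2) = 2
  deg(3) = 2
  deg(4) = 2
  deg(5) = 2
  deg(6) = 2
  deg(7) = 2

Step 2: Count vertices with odd degree:
  All vertices have even degree (0 odd-degree vertices)

Step 3: Apply Euler's theorem:
  - Eulerian circuit exists iff graph is connected and all vertices have even degree
  - Eulerian path exists iff graph is connected and has 0 or 2 odd-degree vertices

Graph is connected with 0 odd-degree vertices.
Both Eulerian circuit and Eulerian path exist.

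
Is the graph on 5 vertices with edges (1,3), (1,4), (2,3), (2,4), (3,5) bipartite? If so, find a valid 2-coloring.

Step 1: Attempt 2-coloring using BFS:
  Start at vertex 1, assign color 0
  Color vertex 3 with color 1 (neighbor of 1)
  Color vertex 4 with color 1 (neighbor of 1)
  Color vertex 2 with color 0 (neighbor of 3)
  Color vertex 5 with color 0 (neighbor of 3)

Step 2: 2-coloring succeeded. No conflicts found.
  Set A (color 0): {1, 2, 5}
  Set B (color 1): {3, 4}

The graph is bipartite with partition {1, 2, 5}, {3, 4}.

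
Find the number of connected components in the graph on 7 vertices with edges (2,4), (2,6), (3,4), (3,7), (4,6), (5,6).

Step 1: Build adjacency list from edges:
  1: (none)
  2: 4, 6
  3: 4, 7
  4: 2, 3, 6
  5: 6
  6: 2, 4, 5
  7: 3

Step 2: Run BFS/DFS from vertex 1:
  Visited: {1}
  Reached 1 of 7 vertices

Step 3: Only 1 of 7 vertices reached. Graph is disconnected.
Connected components: {1}, {2, 3, 4, 5, 6, 7}
Number of connected components: 2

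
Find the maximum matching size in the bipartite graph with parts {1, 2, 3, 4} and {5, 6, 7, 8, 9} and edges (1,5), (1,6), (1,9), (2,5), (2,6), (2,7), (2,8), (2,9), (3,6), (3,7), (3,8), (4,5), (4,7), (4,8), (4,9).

Step 1: List the neighbors of each left vertex:
  1: 5, 6, 9
  2: 5, 6, 7, 8, 9
  3: 6, 7, 8
  4: 5, 7, 8, 9

Step 2: Greedily match left vertices, then look for augmenting paths:
  Match 1 -- 5
  Match 2 -- 6
  Match 3 -- 7
  Match 4 -- 8
  No augmenting path remains.

Step 3: Verify this is maximum:
  Matching size 4 = min(|L|, |R|) = min(4, 5), which is an upper bound, so this matching is maximum.

Maximum matching: {(1,5), (2,6), (3,7), (4,8)}
Size: 4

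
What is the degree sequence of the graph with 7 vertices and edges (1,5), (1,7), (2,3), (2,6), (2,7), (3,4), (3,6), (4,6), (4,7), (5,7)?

Step 1: Count edges incident to each vertex:
  deg(1) = 2 (neighbors: 5, 7)
  deg(2) = 3 (neighbors: 3, 6, 7)
  deg(3) = 3 (neighbors: 2, 4, 6)
  deg(4) = 3 (neighbors: 3, 6, 7)
  deg(5) = 2 (neighbors: 1, 7)
  deg(6) = 3 (neighbors: 2, 3, 4)
  deg(7) = 4 (neighbors: 1, 2, 4, 5)

Step 2: Sort degrees in non-increasing order:
  Degrees: [2, 3, 3, 3, 2, 3, 4] -> sorted: [4, 3, 3, 3, 3, 2, 2]

Degree sequence: [4, 3, 3, 3, 3, 2, 2]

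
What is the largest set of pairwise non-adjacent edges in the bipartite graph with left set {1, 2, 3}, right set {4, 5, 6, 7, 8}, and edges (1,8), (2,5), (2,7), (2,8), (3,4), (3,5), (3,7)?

Step 1: List the neighbors of each left vertex:
  1: 8
  2: 5, 7, 8
  3: 4, 5, 7

Step 2: Greedily match left vertices, then look for augmenting paths:
  Match 1 -- 8
  Match 2 -- 5
  Match 3 -- 4
  No augmenting path remains.

Step 3: Verify this is maximum:
  Matching size 3 = min(|L|, |R|) = min(3, 5), which is an upper bound, so this matching is maximum.

Maximum matching: {(1,8), (2,5), (3,4)}
Size: 3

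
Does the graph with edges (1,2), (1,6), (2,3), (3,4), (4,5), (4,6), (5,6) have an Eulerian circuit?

Step 1: Find the degree of each vertex:
  deg(1) = 2
  deg(2) = 2
  deg(3) = 2
  deg(4) = 3
  deg(5) = 2
  deg(6) = 3

Step 2: Count vertices with odd degree:
  Odd-degree vertices: 4, 6 (2 total)

Step 3: Apply Euler's theorem:
  - Eulerian circuit exists iff graph is connected and all vertices have even degree
  - Eulerian path exists iff graph is connected and has 0 or 2 odd-degree vertices

Graph is connected with exactly 2 odd-degree vertices (4, 6).
Eulerian path exists (starting and ending at the odd-degree vertices), but no Eulerian circuit.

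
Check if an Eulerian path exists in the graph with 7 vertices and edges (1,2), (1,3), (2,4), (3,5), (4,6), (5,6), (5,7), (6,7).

Step 1: Find the degree of each vertex:
  deg(1) = 2
  deg(2) = 2
  deg(3) = 2
  deg(4) = 2
  deg(5) = 3
  deg(6) = 3
  deg(7) = 2

Step 2: Count vertices with odd degree:
  Odd-degree vertices: 5, 6 (2 total)

Step 3: Apply Euler's theorem:
  - Eulerian circuit exists iff graph is connected and all vertices have even degree
  - Eulerian path exists iff graph is connected and has 0 or 2 odd-degree vertices

Graph is connected with exactly 2 odd-degree vertices (5, 6).
Eulerian path exists (starting and ending at the odd-degree vertices), but no Eulerian circuit.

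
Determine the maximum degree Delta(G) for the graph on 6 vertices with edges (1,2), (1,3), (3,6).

Step 1: Count edges incident to each vertex:
  deg(1) = 2 (neighbors: 2, 3)
  deg(2) = 1 (neighbors: 1)
  deg(3) = 2 (neighbors: 1, 6)
  deg(4) = 0 (neighbors: none)
  deg(5) = 0 (neighbors: none)
  deg(6) = 1 (neighbors: 3)

Step 2: Find maximum:
  max(2, 1, 2, 0, 0, 1) = 2 (vertex 1)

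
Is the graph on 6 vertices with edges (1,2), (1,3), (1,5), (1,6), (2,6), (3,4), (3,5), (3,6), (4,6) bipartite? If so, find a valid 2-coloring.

Step 1: Attempt 2-coloring using BFS:
  Start at vertex 1, assign color 0
  Color vertex 2 with color 1 (neighbor of 1)
  Color vertex 3 with color 1 (neighbor of 1)
  Color vertex 5 with color 1 (neighbor of 1)
  Color vertex 6 with color 1 (neighbor of 1)

Step 2: Conflict found! Vertices 2 and 6 are adjacent but have the same color.
This means the graph contains an odd cycle.

The graph is NOT bipartite.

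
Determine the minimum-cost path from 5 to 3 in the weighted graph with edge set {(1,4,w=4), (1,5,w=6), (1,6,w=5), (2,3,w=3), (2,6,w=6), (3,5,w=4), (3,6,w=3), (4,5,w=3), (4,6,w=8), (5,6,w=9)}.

Step 1: Build adjacency list with weights:
  1: 4(w=4), 5(w=6), 6(w=5)
  2: 3(w=3), 6(w=6)
  3: 2(w=3), 5(w=4), 6(w=3)
  4: 1(w=4), 5(w=3), 6(w=8)
  5: 1(w=6), 3(w=4), 4(w=3), 6(w=9)
  6: 1(w=5), 2(w=6), 3(w=3), 4(w=8), 5(w=9)

Step 2: Apply Dijkstra's algorithm from vertex 5:
  Visit vertex 5 (distance=0)
    Update dist[1] = 6
    Update dist[3] = 4
    Update dist[4] = 3
    Update dist[6] = 9
  Visit vertex 4 (distance=3)
  Visit vertex 3 (distance=4)
    Update dist[2] = 7
    Update dist[6] = 7

Step 3: Shortest path: 5 -> 3
Total weight: 4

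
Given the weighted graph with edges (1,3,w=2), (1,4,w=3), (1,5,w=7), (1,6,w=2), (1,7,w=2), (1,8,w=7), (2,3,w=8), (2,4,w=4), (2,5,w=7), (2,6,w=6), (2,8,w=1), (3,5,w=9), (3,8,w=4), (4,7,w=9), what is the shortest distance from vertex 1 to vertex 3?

Step 1: Build adjacency list with weights:
  1: 3(w=2), 4(w=3), 5(w=7), 6(w=2), 7(w=2), 8(w=7)
  2: 3(w=8), 4(w=4), 5(w=7), 6(w=6), 8(w=1)
  3: 1(w=2), 2(w=8), 5(w=9), 8(w=4)
  4: 1(w=3), 2(w=4), 7(w=9)
  5: 1(w=7), 2(w=7), 3(w=9)
  6: 1(w=2), 2(w=6)
  7: 1(w=2), 4(w=9)
  8: 1(w=7), 2(w=1), 3(w=4)

Step 2: Apply Dijkstra's algorithm from vertex 1:
  Visit vertex 1 (distance=0)
    Update dist[3] = 2
    Update dist[4] = 3
    Update dist[5] = 7
    Update dist[6] = 2
    Update dist[7] = 2
    Update dist[8] = 7
  Visit vertex 3 (distance=2)
    Update dist[2] = 10
    Update dist[8] = 6

Step 3: Shortest path: 1 -> 3
Total weight: 2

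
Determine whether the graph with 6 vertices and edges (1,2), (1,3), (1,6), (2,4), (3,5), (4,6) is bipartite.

Step 1: Attempt 2-coloring using BFS:
  Start at vertex 1, assign color 0
  Color vertex 2 with color 1 (neighbor of 1)
  Color vertex 3 with color 1 (neighbor of 1)
  Color vertex 6 with color 1 (neighbor of 1)
  Color vertex 4 with color 0 (neighbor of 2)
  Color vertex 5 with color 0 (neighbor of 3)

Step 2: 2-coloring succeeded. No conflicts found.
  Set A (color 0): {1, 4, 5}
  Set B (color 1): {2, 3, 6}

The graph is bipartite with partition {1, 4, 5}, {2, 3, 6}.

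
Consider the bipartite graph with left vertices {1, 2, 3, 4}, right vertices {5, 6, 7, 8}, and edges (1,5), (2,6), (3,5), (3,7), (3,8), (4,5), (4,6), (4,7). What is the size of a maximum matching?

Step 1: List the neighbors of each left vertex:
  1: 5
  2: 6
  3: 5, 7, 8
  4: 5, 6, 7

Step 2: Greedily match left vertices, then look for augmenting paths:
  Match 1 -- 5
  Match 2 -- 6
  Match 3 -- 8
  Match 4 -- 7
  No augmenting path remains.

Step 3: Verify this is maximum:
  Matching size 4 = min(|L|, |R|) = min(4, 4), which is an upper bound, so this matching is maximum.

Maximum matching: {(1,5), (2,6), (3,8), (4,7)}
Size: 4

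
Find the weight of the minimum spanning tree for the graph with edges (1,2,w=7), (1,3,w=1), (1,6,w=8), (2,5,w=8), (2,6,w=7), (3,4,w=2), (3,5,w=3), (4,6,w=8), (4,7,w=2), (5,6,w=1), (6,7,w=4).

Apply Kruskal's algorithm (sort edges by weight, add if no cycle):

Sorted edges by weight:
  (1,3) w=1
  (5,6) w=1
  (3,4) w=2
  (4,7) w=2
  (3,5) w=3
  (6,7) w=4
  (1,2) w=7
  (2,6) w=7
  (1,6) w=8
  (2,5) w=8
  (4,6) w=8

Add edge (1,3) w=1 -- no cycle. Running total: 1
Add edge (5,6) w=1 -- no cycle. Running total: 2
Add edge (3,4) w=2 -- no cycle. Running total: 4
Add edge (4,7) w=2 -- no cycle. Running total: 6
Add edge (3,5) w=3 -- no cycle. Running total: 9
Skip edge (6,7) w=4 -- would create cycle
Add edge (1,2) w=7 -- no cycle. Running total: 16

MST edges: (1,3,w=1), (5,6,w=1), (3,4,w=2), (4,7,w=2), (3,5,w=3), (1,2,w=7)
Total MST weight: 1 + 1 + 2 + 2 + 3 + 7 = 16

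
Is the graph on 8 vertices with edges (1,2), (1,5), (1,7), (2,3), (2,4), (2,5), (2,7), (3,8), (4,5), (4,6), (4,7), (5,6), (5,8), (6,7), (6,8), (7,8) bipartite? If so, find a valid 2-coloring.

Step 1: Attempt 2-coloring using BFS:
  Start at vertex 1, assign color 0
  Color vertex 2 with color 1 (neighbor of 1)
  Color vertex 5 with color 1 (neighbor of 1)
  Color vertex 7 with color 1 (neighbor of 1)
  Color vertex 3 with color 0 (neighbor of 2)
  Color vertex 4 with color 0 (neighbor of 2)

Step 2: Conflict found! Vertices 2 and 5 are adjacent but have the same color.
This means the graph contains an odd cycle.

The graph is NOT bipartite.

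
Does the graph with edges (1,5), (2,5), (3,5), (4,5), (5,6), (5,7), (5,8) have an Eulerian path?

Step 1: Find the degree of each vertex:
  deg(1) = 1
  deg(2) = 1
  deg(3) = 1
  deg(4) = 1
  deg(5) = 7
  deg(6) = 1
  deg(7) = 1
  deg(8) = 1

Step 2: Count vertices with odd degree:
  Odd-degree vertices: 1, 2, 3, 4, 5, 6, 7, 8 (8 total)

Step 3: Apply Euler's theorem:
  - Eulerian circuit exists iff graph is connected and all vertices have even degree
  - Eulerian path exists iff graph is connected and has 0 or 2 odd-degree vertices

Graph has 8 odd-degree vertices (need 0 or 2).
Neither Eulerian path nor Eulerian circuit exists.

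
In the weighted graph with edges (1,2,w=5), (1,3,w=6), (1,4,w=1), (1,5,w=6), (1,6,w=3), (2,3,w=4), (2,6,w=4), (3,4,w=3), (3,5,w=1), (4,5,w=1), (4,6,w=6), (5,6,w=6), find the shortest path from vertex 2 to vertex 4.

Step 1: Build adjacency list with weights:
  1: 2(w=5), 3(w=6), 4(w=1), 5(w=6), 6(w=3)
  2: 1(w=5), 3(w=4), 6(w=4)
  3: 1(w=6), 2(w=4), 4(w=3), 5(w=1)
  4: 1(w=1), 3(w=3), 5(w=1), 6(w=6)
  5: 1(w=6), 3(w=1), 4(w=1), 6(w=6)
  6: 1(w=3), 2(w=4), 4(w=6), 5(w=6)

Step 2: Apply Dijkstra's algorithm from vertex 2:
  Visit vertex 2 (distance=0)
    Update dist[1] = 5
    Update dist[3] = 4
    Update dist[6] = 4
  Visit vertex 3 (distance=4)
    Update dist[4] = 7
    Update dist[5] = 5
  Visit vertex 6 (distance=4)
  Visit vertex 1 (distance=5)
    Update dist[4] = 6
  Visit vertex 5 (distance=5)
  Visit vertex 4 (distance=6)

Step 3: Shortest path: 2 -> 1 -> 4
Total weight: 5 + 1 = 6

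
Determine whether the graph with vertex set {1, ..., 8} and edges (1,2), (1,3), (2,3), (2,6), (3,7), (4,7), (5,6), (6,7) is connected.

Step 1: Build adjacency list from edges:
  1: 2, 3
  2: 1, 3, 6
  3: 1, 2, 7
  4: 7
  5: 6
  6: 2, 5, 7
  7: 3, 4, 6
  8: (none)

Step 2: Run BFS/DFS from vertex 1:
  Visited: {1, 2, 3, 6, 7, 5, 4}
  Reached 7 of 8 vertices

Step 3: Only 7 of 8 vertices reached. Graph is disconnected.
Connected components: {1, 2, 3, 4, 5, 6, 7}, {8}
Answer: No, the graph is not connected (2 components).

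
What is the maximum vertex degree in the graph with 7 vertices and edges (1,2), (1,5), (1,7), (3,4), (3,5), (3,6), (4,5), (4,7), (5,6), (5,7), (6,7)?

Step 1: Count edges incident to each vertex:
  deg(1) = 3 (neighbors: 2, 5, 7)
  deg(2) = 1 (neighbors: 1)
  deg(3) = 3 (neighbors: 4, 5, 6)
  deg(4) = 3 (neighbors: 3, 5, 7)
  deg(5) = 5 (neighbors: 1, 3, 4, 6, 7)
  deg(6) = 3 (neighbors: 3, 5, 7)
  deg(7) = 4 (neighbors: 1, 4, 5, 6)

Step 2: Find maximum:
  max(3, 1, 3, 3, 5, 3, 4) = 5 (vertex 5)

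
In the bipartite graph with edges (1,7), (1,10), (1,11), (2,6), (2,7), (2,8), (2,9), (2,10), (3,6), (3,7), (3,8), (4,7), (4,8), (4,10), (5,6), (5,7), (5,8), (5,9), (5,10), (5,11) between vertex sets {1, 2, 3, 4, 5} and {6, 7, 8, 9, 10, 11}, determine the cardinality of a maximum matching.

Step 1: List the neighbors of each left vertex:
  1: 7, 10, 11
  2: 6, 7, 8, 9, 10
  3: 6, 7, 8
  4: 7, 8, 10
  5: 6, 7, 8, 9, 10, 11

Step 2: Greedily match left vertices, then look for augmenting paths:
  Match 1 -- 7
  Match 2 -- 6
  Match 3 -- 8
  Match 4 -- 10
  Match 5 -- 9
  No augmenting path remains.

Step 3: Verify this is maximum:
  Matching size 5 = min(|L|, |R|) = min(5, 6), which is an upper bound, so this matching is maximum.

Maximum matching: {(1,7), (2,6), (3,8), (4,10), (5,9)}
Size: 5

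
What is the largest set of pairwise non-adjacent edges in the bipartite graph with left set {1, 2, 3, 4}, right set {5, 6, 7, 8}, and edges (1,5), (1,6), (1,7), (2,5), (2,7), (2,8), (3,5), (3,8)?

Step 1: List the neighbors of each left vertex:
  1: 5, 6, 7
  2: 5, 7, 8
  3: 5, 8
  4: (none)

Step 2: Greedily match left vertices, then look for augmenting paths:
  Match 1 -- 5
  Match 2 -- 7
  Match 3 -- 8
  No augmenting path remains.

Step 3: Verify this is maximum:
  Matching has size 3. The vertex set {1, 2, 3} covers every edge and has size 3; any matching has at most one edge per cover vertex, so 3 is maximum (König's theorem).

Maximum matching: {(1,5), (2,7), (3,8)}
Size: 3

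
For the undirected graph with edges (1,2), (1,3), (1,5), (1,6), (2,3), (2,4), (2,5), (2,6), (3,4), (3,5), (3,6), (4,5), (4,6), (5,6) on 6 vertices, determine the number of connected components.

Step 1: Build adjacency list from edges:
  1: 2, 3, 5, 6
  2: 1, 3, 4, 5, 6
  3: 1, 2, 4, 5, 6
  4: 2, 3, 5, 6
  5: 1, 2, 3, 4, 6
  6: 1, 2, 3, 4, 5

Step 2: Run BFS/DFS from vertex 1:
  Visited: {1, 2, 3, 5, 6, 4}
  Reached 6 of 6 vertices

Step 3: All 6 vertices reached from vertex 1, so the graph is connected.
Number of connected components: 1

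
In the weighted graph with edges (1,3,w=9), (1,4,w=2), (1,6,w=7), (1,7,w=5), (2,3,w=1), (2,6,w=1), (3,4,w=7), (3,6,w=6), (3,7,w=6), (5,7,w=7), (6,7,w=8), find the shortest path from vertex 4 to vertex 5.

Step 1: Build adjacency list with weights:
  1: 3(w=9), 4(w=2), 6(w=7), 7(w=5)
  2: 3(w=1), 6(w=1)
  3: 1(w=9), 2(w=1), 4(w=7), 6(w=6), 7(w=6)
  4: 1(w=2), 3(w=7)
  5: 7(w=7)
  6: 1(w=7), 2(w=1), 3(w=6), 7(w=8)
  7: 1(w=5), 3(w=6), 5(w=7), 6(w=8)

Step 2: Apply Dijkstra's algorithm from vertex 4:
  Visit vertex 4 (distance=0)
    Update dist[1] = 2
    Update dist[3] = 7
  Visit vertex 1 (distance=2)
    Update dist[6] = 9
    Update dist[7] = 7
  Visit vertex 3 (distance=7)
    Update dist[2] = 8
  Visit vertex 7 (distance=7)
    Update dist[5] = 14
  Visit vertex 2 (distance=8)
  Visit vertex 6 (distance=9)
  Visit vertex 5 (distance=14)

Step 3: Shortest path: 4 -> 1 -> 7 -> 5
Total weight: 2 + 5 + 7 = 14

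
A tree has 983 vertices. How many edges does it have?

A tree on n vertices always has exactly n - 1 edges.
For n = 983: edges = 983 - 1 = 982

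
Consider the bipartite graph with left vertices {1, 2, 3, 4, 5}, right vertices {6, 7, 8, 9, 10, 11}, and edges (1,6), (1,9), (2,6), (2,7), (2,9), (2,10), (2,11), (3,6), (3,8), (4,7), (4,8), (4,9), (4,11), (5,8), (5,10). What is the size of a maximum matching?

Step 1: List the neighbors of each left vertex:
  1: 6, 9
  2: 6, 7, 9, 10, 11
  3: 6, 8
  4: 7, 8, 9, 11
  5: 8, 10

Step 2: Greedily match left vertices, then look for augmenting paths:
  Match 1 -- 6
  Match 2 -- 7
  Match 3 -- 8
  Match 4 -- 9
  Match 5 -- 10
  No augmenting path remains.

Step 3: Verify this is maximum:
  Matching size 5 = min(|L|, |R|) = min(5, 6), which is an upper bound, so this matching is maximum.

Maximum matching: {(1,6), (2,7), (3,8), (4,9), (5,10)}
Size: 5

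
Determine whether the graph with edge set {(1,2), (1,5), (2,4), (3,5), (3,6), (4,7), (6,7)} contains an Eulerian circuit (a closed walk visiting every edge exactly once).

Step 1: Find the degree of each vertex:
  deg(1) = 2
  deg(2) = 2
  deg(3) = 2
  deg(4) = 2
  deg(5) = 2
  deg(6) = 2
  deg(7) = 2

Step 2: Count vertices with odd degree:
  All vertices have even degree (0 odd-degree vertices)

Step 3: Apply Euler's theorem:
  - Eulerian circuit exists iff graph is connected and all vertices have even degree
  - Eulerian path exists iff graph is connected and has 0 or 2 odd-degree vertices

Graph is connected with 0 odd-degree vertices.
Both Eulerian circuit and Eulerian path exist.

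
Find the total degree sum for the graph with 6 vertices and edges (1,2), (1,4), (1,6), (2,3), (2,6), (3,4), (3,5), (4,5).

Step 1: Count edges incident to each vertex:
  deg(1) = 3 (neighbors: 2, 4, 6)
  deg(2) = 3 (neighbors: 1, 3, 6)
  deg(3) = 3 (neighbors: 2, 4, 5)
  deg(4) = 3 (neighbors: 1, 3, 5)
  deg(5) = 2 (neighbors: 3, 4)
  deg(6) = 2 (neighbors: 1, 2)

Step 2: Sum all degrees:
  3 + 3 + 3 + 3 + 2 + 2 = 16

Verification: sum of degrees = 2 * |E| = 2 * 8 = 16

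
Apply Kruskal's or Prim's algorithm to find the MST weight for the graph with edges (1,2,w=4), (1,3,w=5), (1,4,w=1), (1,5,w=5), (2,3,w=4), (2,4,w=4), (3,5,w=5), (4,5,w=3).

Apply Kruskal's algorithm (sort edges by weight, add if no cycle):

Sorted edges by weight:
  (1,4) w=1
  (4,5) w=3
  (1,2) w=4
  (2,3) w=4
  (2,4) w=4
  (1,5) w=5
  (1,3) w=5
  (3,5) w=5

Add edge (1,4) w=1 -- no cycle. Running total: 1
Add edge (4,5) w=3 -- no cycle. Running total: 4
Add edge (1,2) w=4 -- no cycle. Running total: 8
Add edge (2,3) w=4 -- no cycle. Running total: 12

MST edges: (1,4,w=1), (4,5,w=3), (1,2,w=4), (2,3,w=4)
Total MST weight: 1 + 3 + 4 + 4 = 12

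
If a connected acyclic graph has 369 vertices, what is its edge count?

A tree on n vertices always has exactly n - 1 edges.
For n = 369: edges = 369 - 1 = 368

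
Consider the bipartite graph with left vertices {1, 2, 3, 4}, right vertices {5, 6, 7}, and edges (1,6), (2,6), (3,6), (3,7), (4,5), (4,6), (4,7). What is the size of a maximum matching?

Step 1: List the neighbors of each left vertex:
  1: 6
  2: 6
  3: 6, 7
  4: 5, 6, 7

Step 2: Greedily match left vertices, then look for augmenting paths:
  Match 1 -- 6
  Match 3 -- 7
  Match 4 -- 5
  No augmenting path remains.

Step 3: Verify this is maximum:
  Matching size 3 = min(|L|, |R|) = min(4, 3), which is an upper bound, so this matching is maximum.

Maximum matching: {(1,6), (3,7), (4,5)}
Size: 3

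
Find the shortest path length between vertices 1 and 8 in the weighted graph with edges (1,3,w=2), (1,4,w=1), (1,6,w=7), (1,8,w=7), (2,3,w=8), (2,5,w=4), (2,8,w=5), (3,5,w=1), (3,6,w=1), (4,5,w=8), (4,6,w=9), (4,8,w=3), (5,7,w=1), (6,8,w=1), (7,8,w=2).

Step 1: Build adjacency list with weights:
  1: 3(w=2), 4(w=1), 6(w=7), 8(w=7)
  2: 3(w=8), 5(w=4), 8(w=5)
  3: 1(w=2), 2(w=8), 5(w=1), 6(w=1)
  4: 1(w=1), 5(w=8), 6(w=9), 8(w=3)
  5: 2(w=4), 3(w=1), 4(w=8), 7(w=1)
  6: 1(w=7), 3(w=1), 4(w=9), 8(w=1)
  7: 5(w=1), 8(w=2)
  8: 1(w=7), 2(w=5), 4(w=3), 6(w=1), 7(w=2)

Step 2: Apply Dijkstra's algorithm from vertex 1:
  Visit vertex 1 (distance=0)
    Update dist[3] = 2
    Update dist[4] = 1
    Update dist[6] = 7
    Update dist[8] = 7
  Visit vertex 4 (distance=1)
    Update dist[5] = 9
    Update dist[8] = 4
  Visit vertex 3 (distance=2)
    Update dist[2] = 10
    Update dist[5] = 3
    Update dist[6] = 3
  Visit vertex 5 (distance=3)
    Update dist[2] = 7
    Update dist[7] = 4
  Visit vertex 6 (distance=3)
  Visit vertex 7 (distance=4)
  Visit vertex 8 (distance=4)

Step 3: Shortest path: 1 -> 4 -> 8
Total weight: 1 + 3 = 4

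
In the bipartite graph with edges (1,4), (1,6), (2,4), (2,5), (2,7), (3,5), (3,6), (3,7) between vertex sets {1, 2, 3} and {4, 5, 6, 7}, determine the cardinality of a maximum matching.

Step 1: List the neighbors of each left vertex:
  1: 4, 6
  2: 4, 5, 7
  3: 5, 6, 7

Step 2: Greedily match left vertices, then look for augmenting paths:
  Match 1 -- 4
  Match 2 -- 5
  Match 3 -- 6
  No augmenting path remains.

Step 3: Verify this is maximum:
  Matching size 3 = min(|L|, |R|) = min(3, 4), which is an upper bound, so this matching is maximum.

Maximum matching: {(1,4), (2,5), (3,6)}
Size: 3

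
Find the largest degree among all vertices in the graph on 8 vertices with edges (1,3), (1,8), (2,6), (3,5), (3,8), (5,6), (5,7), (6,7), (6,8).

Step 1: Count edges incident to each vertex:
  deg(1) = 2 (neighbors: 3, 8)
  deg(2) = 1 (neighbors: 6)
  deg(3) = 3 (neighbors: 1, 5, 8)
  deg(4) = 0 (neighbors: none)
  deg(5) = 3 (neighbors: 3, 6, 7)
  deg(6) = 4 (neighbors: 2, 5, 7, 8)
  deg(7) = 2 (neighbors: 5, 6)
  deg(8) = 3 (neighbors: 1, 3, 6)

Step 2: Find maximum:
  max(2, 1, 3, 0, 3, 4, 2, 3) = 4 (vertex 6)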